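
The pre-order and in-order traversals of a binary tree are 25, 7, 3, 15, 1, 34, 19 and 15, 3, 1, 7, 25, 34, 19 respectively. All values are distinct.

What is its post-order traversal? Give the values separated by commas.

15, 1, 3, 7, 19, 34, 25

The first element of pre-order is the root; it splits in-order into left and right subtrees.
Root 25: left subtree has 4 nodes {15, 3, 1, 7}, right has 2 {34, 19}.
  Root 7: left subtree has 3 nodes {15, 3, 1}, right has 0 { }.
    Root 3: left subtree has 1 node {15}, right has 1 {1}.
  Root 34: left subtree has 0 nodes { }, right has 1 {19}.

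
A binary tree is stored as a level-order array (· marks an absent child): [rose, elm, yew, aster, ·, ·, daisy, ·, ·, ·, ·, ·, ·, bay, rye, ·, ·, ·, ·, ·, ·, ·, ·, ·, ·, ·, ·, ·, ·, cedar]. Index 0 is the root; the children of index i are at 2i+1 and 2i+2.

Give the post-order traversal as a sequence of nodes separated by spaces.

aster elm bay cedar rye daisy yew rose

Post-order visits the left subtree, then the right subtree, then the node.
At rose: go left to elm.
  At elm: go left to aster.
    aster is a leaf — visit aster.
  At elm: no right child.
  Visit elm.
At rose: go right to yew.
  At yew: no left child.
  At yew: go right to daisy.
    At daisy: go left to bay.
      bay is a leaf — visit bay.
    At daisy: go right to rye.
      At rye: go left to cedar.
        cedar is a leaf — visit cedar.
      At rye: no right child.
      Visit rye.
    Visit daisy.
  Visit yew.
Visit rose.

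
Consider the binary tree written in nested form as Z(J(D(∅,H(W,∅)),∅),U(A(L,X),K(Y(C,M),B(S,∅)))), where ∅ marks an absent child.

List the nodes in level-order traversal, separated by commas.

Level-order visits nodes level by level from the root, left to right within each level.
Level 0: Z
Level 1: J, U
Level 2: D, A, K
Level 3: H, L, X, Y, B
Level 4: W, C, M, S

Z, J, U, D, A, K, H, L, X, Y, B, W, C, M, S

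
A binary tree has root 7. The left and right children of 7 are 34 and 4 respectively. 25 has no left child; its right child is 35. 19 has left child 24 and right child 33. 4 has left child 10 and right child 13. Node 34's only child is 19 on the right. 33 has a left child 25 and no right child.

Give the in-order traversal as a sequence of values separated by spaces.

34 24 19 25 35 33 7 10 4 13

In-order visits the left subtree, then the node, then the right subtree.
At 7: go left to 34.
  At 34: no left child.
  Visit 34.
  At 34: go right to 19.
    At 19: go left to 24.
      24 is a leaf — visit 24.
    Visit 19.
    At 19: go right to 33.
      At 33: go left to 25.
        At 25: no left child.
        Visit 25.
        At 25: go right to 35.
          35 is a leaf — visit 35.
      Visit 33.
      At 33: no right child.
Visit 7.
At 7: go right to 4.
  At 4: go left to 10.
    10 is a leaf — visit 10.
  Visit 4.
  At 4: go right to 13.
    13 is a leaf — visit 13.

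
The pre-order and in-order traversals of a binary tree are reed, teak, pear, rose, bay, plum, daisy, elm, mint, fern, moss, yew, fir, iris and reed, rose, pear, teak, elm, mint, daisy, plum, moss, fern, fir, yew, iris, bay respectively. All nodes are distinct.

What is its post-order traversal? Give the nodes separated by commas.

rose, pear, mint, elm, daisy, moss, fir, iris, yew, fern, plum, bay, teak, reed

The first element of pre-order is the root; it splits in-order into left and right subtrees.
Root reed: left subtree has 0 nodes { }, right has 13 {rose, pear, teak, elm, mint, daisy, plum, moss, fern, fir, yew, iris, bay}.
  Root teak: left subtree has 2 nodes {rose, pear}, right has 10 {elm, mint, daisy, plum, moss, fern, fir, yew, iris, bay}.
    Root pear: left subtree has 1 node {rose}, right has 0 { }.
    Root bay: left subtree has 9 nodes {elm, mint, daisy, plum, moss, fern, fir, yew, iris}, right has 0 { }.
      Root plum: left subtree has 3 nodes {elm, mint, daisy}, right has 5 {moss, fern, fir, yew, iris}.
        Root daisy: left subtree has 2 nodes {elm, mint}, right has 0 { }.
          Root elm: left subtree has 0 nodes { }, right has 1 {mint}.
        Root fern: left subtree has 1 node {moss}, right has 3 {fir, yew, iris}.
          Root yew: left subtree has 1 node {fir}, right has 1 {iris}.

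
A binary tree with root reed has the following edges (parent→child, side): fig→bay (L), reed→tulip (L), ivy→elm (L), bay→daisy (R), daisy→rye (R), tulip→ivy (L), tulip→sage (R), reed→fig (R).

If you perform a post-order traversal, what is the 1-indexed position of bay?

Post-order visits the left subtree, then the right subtree, then the node.
At reed: go left to tulip.
  At tulip: go left to ivy.
    At ivy: go left to elm.
      elm is a leaf — visit elm.
    At ivy: no right child.
    Visit ivy.
  At tulip: go right to sage.
    sage is a leaf — visit sage.
  Visit tulip.
At reed: go right to fig.
  At fig: go left to bay.
    At bay: no left child.
    At bay: go right to daisy.
      At daisy: no left child.
      At daisy: go right to rye.
        rye is a leaf — visit rye.
      Visit daisy.
    Visit bay.
  At fig: no right child.
  Visit fig.
Visit reed.
Full post-order sequence: elm, ivy, sage, tulip, rye, daisy, bay, fig, reed.

7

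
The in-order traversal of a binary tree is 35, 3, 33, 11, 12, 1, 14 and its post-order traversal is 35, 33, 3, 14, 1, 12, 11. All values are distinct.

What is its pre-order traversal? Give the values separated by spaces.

The last element of post-order is the root; it splits in-order into left and right subtrees.
Root 11: left subtree has 3 nodes {35, 3, 33}, right has 3 {12, 1, 14}.
  Root 3: left subtree has 1 node {35}, right has 1 {33}.
  Root 12: left subtree has 0 nodes { }, right has 2 {1, 14}.
    Root 1: left subtree has 0 nodes { }, right has 1 {14}.

11 3 35 33 12 1 14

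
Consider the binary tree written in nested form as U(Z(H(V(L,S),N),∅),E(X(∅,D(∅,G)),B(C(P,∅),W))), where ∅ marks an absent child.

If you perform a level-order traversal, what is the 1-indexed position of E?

Level-order visits nodes level by level from the root, left to right within each level.
Level 0: U
Level 1: Z, E
Level 2: H, X, B
Level 3: V, N, D, C, W
Level 4: L, S, G, P
Full level-order sequence: U, Z, E, H, X, B, V, N, D, C, W, L, S, G, P.

3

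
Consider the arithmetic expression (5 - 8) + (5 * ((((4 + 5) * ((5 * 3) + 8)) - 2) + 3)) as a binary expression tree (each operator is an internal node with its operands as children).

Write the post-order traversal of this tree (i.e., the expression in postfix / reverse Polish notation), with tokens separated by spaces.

5 8 - 5 4 5 + 5 3 * 8 + * 2 - 3 + * +

Post-order on an expression tree gives postfix notation: for each operator, emit left operand, right operand, then the operator.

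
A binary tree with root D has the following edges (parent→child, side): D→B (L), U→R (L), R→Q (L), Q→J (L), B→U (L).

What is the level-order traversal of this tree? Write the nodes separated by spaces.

D B U R Q J

Level-order visits nodes level by level from the root, left to right within each level.
Level 0: D
Level 1: B
Level 2: U
Level 3: R
Level 4: Q
Level 5: J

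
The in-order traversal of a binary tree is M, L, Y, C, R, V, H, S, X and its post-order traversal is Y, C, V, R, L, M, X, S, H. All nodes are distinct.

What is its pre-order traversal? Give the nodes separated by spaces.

The last element of post-order is the root; it splits in-order into left and right subtrees.
Root H: left subtree has 6 nodes {M, L, Y, C, R, V}, right has 2 {S, X}.
  Root M: left subtree has 0 nodes { }, right has 5 {L, Y, C, R, V}.
    Root L: left subtree has 0 nodes { }, right has 4 {Y, C, R, V}.
      Root R: left subtree has 2 nodes {Y, C}, right has 1 {V}.
        Root C: left subtree has 1 node {Y}, right has 0 { }.
  Root S: left subtree has 0 nodes { }, right has 1 {X}.

H M L R C Y V S X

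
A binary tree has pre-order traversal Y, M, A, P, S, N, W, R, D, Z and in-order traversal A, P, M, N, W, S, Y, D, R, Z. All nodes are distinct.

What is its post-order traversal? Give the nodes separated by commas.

The first element of pre-order is the root; it splits in-order into left and right subtrees.
Root Y: left subtree has 6 nodes {A, P, M, N, W, S}, right has 3 {D, R, Z}.
  Root M: left subtree has 2 nodes {A, P}, right has 3 {N, W, S}.
    Root A: left subtree has 0 nodes { }, right has 1 {P}.
    Root S: left subtree has 2 nodes {N, W}, right has 0 { }.
      Root N: left subtree has 0 nodes { }, right has 1 {W}.
  Root R: left subtree has 1 node {D}, right has 1 {Z}.

P, A, W, N, S, M, D, Z, R, Y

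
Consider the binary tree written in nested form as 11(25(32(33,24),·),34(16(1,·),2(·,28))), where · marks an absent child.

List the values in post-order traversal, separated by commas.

Post-order visits the left subtree, then the right subtree, then the node.
At 11: go left to 25.
  At 25: go left to 32.
    At 32: go left to 33.
      33 is a leaf — visit 33.
    At 32: go right to 24.
      24 is a leaf — visit 24.
    Visit 32.
  At 25: no right child.
  Visit 25.
At 11: go right to 34.
  At 34: go left to 16.
    At 16: go left to 1.
      1 is a leaf — visit 1.
    At 16: no right child.
    Visit 16.
  At 34: go right to 2.
    At 2: no left child.
    At 2: go right to 28.
      28 is a leaf — visit 28.
    Visit 2.
  Visit 34.
Visit 11.

33, 24, 32, 25, 1, 16, 28, 2, 34, 11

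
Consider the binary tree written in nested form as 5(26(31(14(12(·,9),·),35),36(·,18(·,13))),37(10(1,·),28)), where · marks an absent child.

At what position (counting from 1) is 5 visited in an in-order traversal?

In-order visits the left subtree, then the node, then the right subtree.
At 5: go left to 26.
  At 26: go left to 31.
    At 31: go left to 14.
      At 14: go left to 12.
        At 12: no left child.
        Visit 12.
        At 12: go right to 9.
          9 is a leaf — visit 9.
      Visit 14.
      At 14: no right child.
    Visit 31.
    At 31: go right to 35.
      35 is a leaf — visit 35.
  Visit 26.
  At 26: go right to 36.
    At 36: no left child.
    Visit 36.
    At 36: go right to 18.
      At 18: no left child.
      Visit 18.
      At 18: go right to 13.
        13 is a leaf — visit 13.
Visit 5.
At 5: go right to 37.
  At 37: go left to 10.
    At 10: go left to 1.
      1 is a leaf — visit 1.
    Visit 10.
    At 10: no right child.
  Visit 37.
  At 37: go right to 28.
    28 is a leaf — visit 28.
Full in-order sequence: 12, 9, 14, 31, 35, 26, 36, 18, 13, 5, 1, 10, 37, 28.

10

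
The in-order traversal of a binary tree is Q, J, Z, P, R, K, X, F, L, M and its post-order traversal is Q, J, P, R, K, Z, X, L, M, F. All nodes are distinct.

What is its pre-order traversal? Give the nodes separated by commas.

The last element of post-order is the root; it splits in-order into left and right subtrees.
Root F: left subtree has 7 nodes {Q, J, Z, P, R, K, X}, right has 2 {L, M}.
  Root X: left subtree has 6 nodes {Q, J, Z, P, R, K}, right has 0 { }.
    Root Z: left subtree has 2 nodes {Q, J}, right has 3 {P, R, K}.
      Root J: left subtree has 1 node {Q}, right has 0 { }.
      Root K: left subtree has 2 nodes {P, R}, right has 0 { }.
        Root R: left subtree has 1 node {P}, right has 0 { }.
  Root M: left subtree has 1 node {L}, right has 0 { }.

F, X, Z, J, Q, K, R, P, M, L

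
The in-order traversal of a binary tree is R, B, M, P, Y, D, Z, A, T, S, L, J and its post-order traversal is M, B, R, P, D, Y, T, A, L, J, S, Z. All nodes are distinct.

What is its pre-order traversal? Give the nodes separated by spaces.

The last element of post-order is the root; it splits in-order into left and right subtrees.
Root Z: left subtree has 6 nodes {R, B, M, P, Y, D}, right has 5 {A, T, S, L, J}.
  Root Y: left subtree has 4 nodes {R, B, M, P}, right has 1 {D}.
    Root P: left subtree has 3 nodes {R, B, M}, right has 0 { }.
      Root R: left subtree has 0 nodes { }, right has 2 {B, M}.
        Root B: left subtree has 0 nodes { }, right has 1 {M}.
  Root S: left subtree has 2 nodes {A, T}, right has 2 {L, J}.
    Root A: left subtree has 0 nodes { }, right has 1 {T}.
    Root J: left subtree has 1 node {L}, right has 0 { }.

Z Y P R B M D S A T J L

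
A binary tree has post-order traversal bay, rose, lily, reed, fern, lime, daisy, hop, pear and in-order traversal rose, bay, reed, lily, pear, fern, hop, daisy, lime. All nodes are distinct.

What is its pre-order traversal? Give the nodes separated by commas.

pear, reed, rose, bay, lily, hop, fern, daisy, lime

The last element of post-order is the root; it splits in-order into left and right subtrees.
Root pear: left subtree has 4 nodes {rose, bay, reed, lily}, right has 4 {fern, hop, daisy, lime}.
  Root reed: left subtree has 2 nodes {rose, bay}, right has 1 {lily}.
    Root rose: left subtree has 0 nodes { }, right has 1 {bay}.
  Root hop: left subtree has 1 node {fern}, right has 2 {daisy, lime}.
    Root daisy: left subtree has 0 nodes { }, right has 1 {lime}.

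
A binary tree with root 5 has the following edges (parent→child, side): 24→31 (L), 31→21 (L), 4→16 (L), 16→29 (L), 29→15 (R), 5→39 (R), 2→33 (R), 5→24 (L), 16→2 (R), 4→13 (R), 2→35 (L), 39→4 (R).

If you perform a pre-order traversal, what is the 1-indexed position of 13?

Pre-order visits the node, then its left subtree, then its right subtree.
Visit 5.
At 5: go left to 24.
  Visit 24.
  At 24: go left to 31.
    Visit 31.
    At 31: go left to 21.
      21 is a leaf — visit 21.
    At 31: no right child.
  At 24: no right child.
At 5: go right to 39.
  Visit 39.
  At 39: no left child.
  At 39: go right to 4.
    Visit 4.
    At 4: go left to 16.
      Visit 16.
      At 16: go left to 29.
        Visit 29.
        At 29: no left child.
        At 29: go right to 15.
          15 is a leaf — visit 15.
      At 16: go right to 2.
        Visit 2.
        At 2: go left to 35.
          35 is a leaf — visit 35.
        At 2: go right to 33.
          33 is a leaf — visit 33.
    At 4: go right to 13.
      13 is a leaf — visit 13.
Full pre-order sequence: 5, 24, 31, 21, 39, 4, 16, 29, 15, 2, 35, 33, 13.

13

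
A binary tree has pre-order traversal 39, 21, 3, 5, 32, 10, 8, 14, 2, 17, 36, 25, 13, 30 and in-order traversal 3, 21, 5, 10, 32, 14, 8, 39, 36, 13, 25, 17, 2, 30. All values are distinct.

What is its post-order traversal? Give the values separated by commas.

3, 10, 14, 8, 32, 5, 21, 13, 25, 36, 17, 30, 2, 39

The first element of pre-order is the root; it splits in-order into left and right subtrees.
Root 39: left subtree has 7 nodes {3, 21, 5, 10, 32, 14, 8}, right has 6 {36, 13, 25, 17, 2, 30}.
  Root 21: left subtree has 1 node {3}, right has 5 {5, 10, 32, 14, 8}.
    Root 5: left subtree has 0 nodes { }, right has 4 {10, 32, 14, 8}.
      Root 32: left subtree has 1 node {10}, right has 2 {14, 8}.
        Root 8: left subtree has 1 node {14}, right has 0 { }.
  Root 2: left subtree has 4 nodes {36, 13, 25, 17}, right has 1 {30}.
    Root 17: left subtree has 3 nodes {36, 13, 25}, right has 0 { }.
      Root 36: left subtree has 0 nodes { }, right has 2 {13, 25}.
        Root 25: left subtree has 1 node {13}, right has 0 { }.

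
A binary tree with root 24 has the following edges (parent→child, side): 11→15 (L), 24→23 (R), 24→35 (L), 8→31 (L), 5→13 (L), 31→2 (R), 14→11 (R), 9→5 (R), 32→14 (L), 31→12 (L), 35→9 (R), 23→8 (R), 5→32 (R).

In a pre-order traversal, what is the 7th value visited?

Pre-order visits the node, then its left subtree, then its right subtree.
Visit 24.
At 24: go left to 35.
  Visit 35.
  At 35: no left child.
  At 35: go right to 9.
    Visit 9.
    At 9: no left child.
    At 9: go right to 5.
      Visit 5.
      At 5: go left to 13.
        13 is a leaf — visit 13.
      At 5: go right to 32.
        Visit 32.
        At 32: go left to 14.
          Visit 14.
          At 14: no left child.
          At 14: go right to 11.
            Visit 11.
            At 11: go left to 15.
              15 is a leaf — visit 15.
            At 11: no right child.
        At 32: no right child.
At 24: go right to 23.
  Visit 23.
  At 23: no left child.
  At 23: go right to 8.
    Visit 8.
    At 8: go left to 31.
      Visit 31.
      At 31: go left to 12.
        12 is a leaf — visit 12.
      At 31: go right to 2.
        2 is a leaf — visit 2.
    At 8: no right child.
Full pre-order sequence: 24, 35, 9, 5, 13, 32, 14, 11, 15, 23, 8, 31, 12, 2.

14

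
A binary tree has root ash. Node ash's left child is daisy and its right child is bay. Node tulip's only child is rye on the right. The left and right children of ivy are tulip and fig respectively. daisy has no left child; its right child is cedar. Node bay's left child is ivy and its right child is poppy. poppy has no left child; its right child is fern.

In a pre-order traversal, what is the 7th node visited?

Pre-order visits the node, then its left subtree, then its right subtree.
Visit ash.
At ash: go left to daisy.
  Visit daisy.
  At daisy: no left child.
  At daisy: go right to cedar.
    cedar is a leaf — visit cedar.
At ash: go right to bay.
  Visit bay.
  At bay: go left to ivy.
    Visit ivy.
    At ivy: go left to tulip.
      Visit tulip.
      At tulip: no left child.
      At tulip: go right to rye.
        rye is a leaf — visit rye.
    At ivy: go right to fig.
      fig is a leaf — visit fig.
  At bay: go right to poppy.
    Visit poppy.
    At poppy: no left child.
    At poppy: go right to fern.
      fern is a leaf — visit fern.
Full pre-order sequence: ash, daisy, cedar, bay, ivy, tulip, rye, fig, poppy, fern.

rye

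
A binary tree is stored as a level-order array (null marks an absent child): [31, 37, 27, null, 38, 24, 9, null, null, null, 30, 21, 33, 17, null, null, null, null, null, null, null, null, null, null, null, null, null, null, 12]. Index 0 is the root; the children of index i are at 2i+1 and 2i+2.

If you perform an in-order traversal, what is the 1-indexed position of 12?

10

In-order visits the left subtree, then the node, then the right subtree.
At 31: go left to 37.
  At 37: no left child.
  Visit 37.
  At 37: go right to 38.
    At 38: no left child.
    Visit 38.
    At 38: go right to 30.
      30 is a leaf — visit 30.
Visit 31.
At 31: go right to 27.
  At 27: go left to 24.
    At 24: go left to 21.
      21 is a leaf — visit 21.
    Visit 24.
    At 24: go right to 33.
      33 is a leaf — visit 33.
  Visit 27.
  At 27: go right to 9.
    At 9: go left to 17.
      At 17: no left child.
      Visit 17.
      At 17: go right to 12.
        12 is a leaf — visit 12.
    Visit 9.
    At 9: no right child.
Full in-order sequence: 37, 38, 30, 31, 21, 24, 33, 27, 17, 12, 9.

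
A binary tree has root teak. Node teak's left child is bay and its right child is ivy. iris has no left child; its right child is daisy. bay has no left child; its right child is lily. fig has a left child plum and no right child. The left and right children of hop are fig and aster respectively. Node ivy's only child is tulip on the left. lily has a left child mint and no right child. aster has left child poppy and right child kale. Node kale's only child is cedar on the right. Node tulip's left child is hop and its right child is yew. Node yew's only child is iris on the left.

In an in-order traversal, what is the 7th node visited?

hop

In-order visits the left subtree, then the node, then the right subtree.
At teak: go left to bay.
  At bay: no left child.
  Visit bay.
  At bay: go right to lily.
    At lily: go left to mint.
      mint is a leaf — visit mint.
    Visit lily.
    At lily: no right child.
Visit teak.
At teak: go right to ivy.
  At ivy: go left to tulip.
    At tulip: go left to hop.
      At hop: go left to fig.
        At fig: go left to plum.
          plum is a leaf — visit plum.
        Visit fig.
        At fig: no right child.
      Visit hop.
      At hop: go right to aster.
        At aster: go left to poppy.
          poppy is a leaf — visit poppy.
        Visit aster.
        At aster: go right to kale.
          At kale: no left child.
          Visit kale.
          At kale: go right to cedar.
            cedar is a leaf — visit cedar.
    Visit tulip.
    At tulip: go right to yew.
      At yew: go left to iris.
        At iris: no left child.
        Visit iris.
        At iris: go right to daisy.
          daisy is a leaf — visit daisy.
      Visit yew.
      At yew: no right child.
  Visit ivy.
  At ivy: no right child.
Full in-order sequence: bay, mint, lily, teak, plum, fig, hop, poppy, aster, kale, cedar, tulip, iris, daisy, yew, ivy.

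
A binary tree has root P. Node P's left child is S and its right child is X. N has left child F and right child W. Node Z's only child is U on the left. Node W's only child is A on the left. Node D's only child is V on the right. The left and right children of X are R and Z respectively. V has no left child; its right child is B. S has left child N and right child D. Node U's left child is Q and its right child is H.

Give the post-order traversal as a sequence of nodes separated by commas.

Post-order visits the left subtree, then the right subtree, then the node.
At P: go left to S.
  At S: go left to N.
    At N: go left to F.
      F is a leaf — visit F.
    At N: go right to W.
      At W: go left to A.
        A is a leaf — visit A.
      At W: no right child.
      Visit W.
    Visit N.
  At S: go right to D.
    At D: no left child.
    At D: go right to V.
      At V: no left child.
      At V: go right to B.
        B is a leaf — visit B.
      Visit V.
    Visit D.
  Visit S.
At P: go right to X.
  At X: go left to R.
    R is a leaf — visit R.
  At X: go right to Z.
    At Z: go left to U.
      At U: go left to Q.
        Q is a leaf — visit Q.
      At U: go right to H.
        H is a leaf — visit H.
      Visit U.
    At Z: no right child.
    Visit Z.
  Visit X.
Visit P.

F, A, W, N, B, V, D, S, R, Q, H, U, Z, X, P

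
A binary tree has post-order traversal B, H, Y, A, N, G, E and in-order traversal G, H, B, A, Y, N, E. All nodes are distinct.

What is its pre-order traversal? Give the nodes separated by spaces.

E G N A H B Y

The last element of post-order is the root; it splits in-order into left and right subtrees.
Root E: left subtree has 6 nodes {G, H, B, A, Y, N}, right has 0 { }.
  Root G: left subtree has 0 nodes { }, right has 5 {H, B, A, Y, N}.
    Root N: left subtree has 4 nodes {H, B, A, Y}, right has 0 { }.
      Root A: left subtree has 2 nodes {H, B}, right has 1 {Y}.
        Root H: left subtree has 0 nodes { }, right has 1 {B}.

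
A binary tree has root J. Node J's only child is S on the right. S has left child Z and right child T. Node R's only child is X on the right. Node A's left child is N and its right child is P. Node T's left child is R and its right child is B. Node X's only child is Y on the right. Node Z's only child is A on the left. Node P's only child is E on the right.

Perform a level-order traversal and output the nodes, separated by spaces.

Level-order visits nodes level by level from the root, left to right within each level.
Level 0: J
Level 1: S
Level 2: Z, T
Level 3: A, R, B
Level 4: N, P, X
Level 5: E, Y

J S Z T A R B N P X E Y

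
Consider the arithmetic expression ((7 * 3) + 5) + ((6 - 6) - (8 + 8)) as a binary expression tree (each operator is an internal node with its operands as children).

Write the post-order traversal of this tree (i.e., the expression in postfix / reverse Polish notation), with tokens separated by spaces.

7 3 * 5 + 6 6 - 8 8 + - +

Post-order on an expression tree gives postfix notation: for each operator, emit left operand, right operand, then the operator.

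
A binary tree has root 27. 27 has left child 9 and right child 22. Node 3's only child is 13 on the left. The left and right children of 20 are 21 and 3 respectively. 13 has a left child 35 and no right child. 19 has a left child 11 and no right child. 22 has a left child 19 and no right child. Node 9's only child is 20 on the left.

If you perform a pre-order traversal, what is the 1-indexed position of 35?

Pre-order visits the node, then its left subtree, then its right subtree.
Visit 27.
At 27: go left to 9.
  Visit 9.
  At 9: go left to 20.
    Visit 20.
    At 20: go left to 21.
      21 is a leaf — visit 21.
    At 20: go right to 3.
      Visit 3.
      At 3: go left to 13.
        Visit 13.
        At 13: go left to 35.
          35 is a leaf — visit 35.
        At 13: no right child.
      At 3: no right child.
  At 9: no right child.
At 27: go right to 22.
  Visit 22.
  At 22: go left to 19.
    Visit 19.
    At 19: go left to 11.
      11 is a leaf — visit 11.
    At 19: no right child.
  At 22: no right child.
Full pre-order sequence: 27, 9, 20, 21, 3, 13, 35, 22, 19, 11.

7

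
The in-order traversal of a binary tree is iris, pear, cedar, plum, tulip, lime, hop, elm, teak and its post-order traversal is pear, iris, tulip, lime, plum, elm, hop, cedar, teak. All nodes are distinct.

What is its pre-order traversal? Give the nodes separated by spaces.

teak cedar iris pear hop plum lime tulip elm

The last element of post-order is the root; it splits in-order into left and right subtrees.
Root teak: left subtree has 8 nodes {iris, pear, cedar, plum, tulip, lime, hop, elm}, right has 0 { }.
  Root cedar: left subtree has 2 nodes {iris, pear}, right has 5 {plum, tulip, lime, hop, elm}.
    Root iris: left subtree has 0 nodes { }, right has 1 {pear}.
    Root hop: left subtree has 3 nodes {plum, tulip, lime}, right has 1 {elm}.
      Root plum: left subtree has 0 nodes { }, right has 2 {tulip, lime}.
        Root lime: left subtree has 1 node {tulip}, right has 0 { }.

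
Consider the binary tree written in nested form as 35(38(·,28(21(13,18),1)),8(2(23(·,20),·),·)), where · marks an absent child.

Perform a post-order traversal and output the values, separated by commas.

Post-order visits the left subtree, then the right subtree, then the node.
At 35: go left to 38.
  At 38: no left child.
  At 38: go right to 28.
    At 28: go left to 21.
      At 21: go left to 13.
        13 is a leaf — visit 13.
      At 21: go right to 18.
        18 is a leaf — visit 18.
      Visit 21.
    At 28: go right to 1.
      1 is a leaf — visit 1.
    Visit 28.
  Visit 38.
At 35: go right to 8.
  At 8: go left to 2.
    At 2: go left to 23.
      At 23: no left child.
      At 23: go right to 20.
        20 is a leaf — visit 20.
      Visit 23.
    At 2: no right child.
    Visit 2.
  At 8: no right child.
  Visit 8.
Visit 35.

13, 18, 21, 1, 28, 38, 20, 23, 2, 8, 35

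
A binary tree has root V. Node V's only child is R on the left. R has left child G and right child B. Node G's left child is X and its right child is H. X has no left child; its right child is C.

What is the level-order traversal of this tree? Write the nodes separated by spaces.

Level-order visits nodes level by level from the root, left to right within each level.
Level 0: V
Level 1: R
Level 2: G, B
Level 3: X, H
Level 4: C

V R G B X H C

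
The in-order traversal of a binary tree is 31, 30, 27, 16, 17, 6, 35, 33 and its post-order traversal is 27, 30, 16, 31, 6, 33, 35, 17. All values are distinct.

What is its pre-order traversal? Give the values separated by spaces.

17 31 16 30 27 35 6 33

The last element of post-order is the root; it splits in-order into left and right subtrees.
Root 17: left subtree has 4 nodes {31, 30, 27, 16}, right has 3 {6, 35, 33}.
  Root 31: left subtree has 0 nodes { }, right has 3 {30, 27, 16}.
    Root 16: left subtree has 2 nodes {30, 27}, right has 0 { }.
      Root 30: left subtree has 0 nodes { }, right has 1 {27}.
  Root 35: left subtree has 1 node {6}, right has 1 {33}.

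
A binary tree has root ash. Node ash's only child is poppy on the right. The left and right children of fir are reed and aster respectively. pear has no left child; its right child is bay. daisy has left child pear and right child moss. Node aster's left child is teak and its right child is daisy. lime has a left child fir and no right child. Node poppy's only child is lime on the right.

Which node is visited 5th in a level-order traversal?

reed

Level-order visits nodes level by level from the root, left to right within each level.
Level 0: ash
Level 1: poppy
Level 2: lime
Level 3: fir
Level 4: reed, aster
Level 5: teak, daisy
Level 6: pear, moss
Level 7: bay
Full level-order sequence: ash, poppy, lime, fir, reed, aster, teak, daisy, pear, moss, bay.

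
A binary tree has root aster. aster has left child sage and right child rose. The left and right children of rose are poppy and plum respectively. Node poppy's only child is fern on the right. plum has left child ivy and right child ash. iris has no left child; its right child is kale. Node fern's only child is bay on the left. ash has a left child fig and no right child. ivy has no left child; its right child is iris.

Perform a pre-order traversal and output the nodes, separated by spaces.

Pre-order visits the node, then its left subtree, then its right subtree.
Visit aster.
At aster: go left to sage.
  sage is a leaf — visit sage.
At aster: go right to rose.
  Visit rose.
  At rose: go left to poppy.
    Visit poppy.
    At poppy: no left child.
    At poppy: go right to fern.
      Visit fern.
      At fern: go left to bay.
        bay is a leaf — visit bay.
      At fern: no right child.
  At rose: go right to plum.
    Visit plum.
    At plum: go left to ivy.
      Visit ivy.
      At ivy: no left child.
      At ivy: go right to iris.
        Visit iris.
        At iris: no left child.
        At iris: go right to kale.
          kale is a leaf — visit kale.
    At plum: go right to ash.
      Visit ash.
      At ash: go left to fig.
        fig is a leaf — visit fig.
      At ash: no right child.

aster sage rose poppy fern bay plum ivy iris kale ash fig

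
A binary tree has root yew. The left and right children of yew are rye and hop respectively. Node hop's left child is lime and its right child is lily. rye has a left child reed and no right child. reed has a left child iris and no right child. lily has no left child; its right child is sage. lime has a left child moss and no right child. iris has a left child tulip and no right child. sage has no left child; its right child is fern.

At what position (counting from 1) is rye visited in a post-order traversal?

4

Post-order visits the left subtree, then the right subtree, then the node.
At yew: go left to rye.
  At rye: go left to reed.
    At reed: go left to iris.
      At iris: go left to tulip.
        tulip is a leaf — visit tulip.
      At iris: no right child.
      Visit iris.
    At reed: no right child.
    Visit reed.
  At rye: no right child.
  Visit rye.
At yew: go right to hop.
  At hop: go left to lime.
    At lime: go left to moss.
      moss is a leaf — visit moss.
    At lime: no right child.
    Visit lime.
  At hop: go right to lily.
    At lily: no left child.
    At lily: go right to sage.
      At sage: no left child.
      At sage: go right to fern.
        fern is a leaf — visit fern.
      Visit sage.
    Visit lily.
  Visit hop.
Visit yew.
Full post-order sequence: tulip, iris, reed, rye, moss, lime, fern, sage, lily, hop, yew.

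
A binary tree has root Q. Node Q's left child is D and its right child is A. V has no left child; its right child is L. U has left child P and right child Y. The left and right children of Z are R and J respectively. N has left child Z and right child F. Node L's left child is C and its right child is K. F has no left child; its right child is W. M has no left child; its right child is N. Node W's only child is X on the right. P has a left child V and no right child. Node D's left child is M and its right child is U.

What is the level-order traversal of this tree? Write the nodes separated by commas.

Q, D, A, M, U, N, P, Y, Z, F, V, R, J, W, L, X, C, K

Level-order visits nodes level by level from the root, left to right within each level.
Level 0: Q
Level 1: D, A
Level 2: M, U
Level 3: N, P, Y
Level 4: Z, F, V
Level 5: R, J, W, L
Level 6: X, C, K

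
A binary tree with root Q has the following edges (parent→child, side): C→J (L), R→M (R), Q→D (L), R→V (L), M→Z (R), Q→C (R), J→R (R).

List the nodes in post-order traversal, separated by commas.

D, V, Z, M, R, J, C, Q

Post-order visits the left subtree, then the right subtree, then the node.
At Q: go left to D.
  D is a leaf — visit D.
At Q: go right to C.
  At C: go left to J.
    At J: no left child.
    At J: go right to R.
      At R: go left to V.
        V is a leaf — visit V.
      At R: go right to M.
        At M: no left child.
        At M: go right to Z.
          Z is a leaf — visit Z.
        Visit M.
      Visit R.
    Visit J.
  At C: no right child.
  Visit C.
Visit Q.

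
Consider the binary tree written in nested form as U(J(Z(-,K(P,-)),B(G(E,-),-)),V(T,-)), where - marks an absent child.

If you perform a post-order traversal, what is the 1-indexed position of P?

Post-order visits the left subtree, then the right subtree, then the node.
At U: go left to J.
  At J: go left to Z.
    At Z: no left child.
    At Z: go right to K.
      At K: go left to P.
        P is a leaf — visit P.
      At K: no right child.
      Visit K.
    Visit Z.
  At J: go right to B.
    At B: go left to G.
      At G: go left to E.
        E is a leaf — visit E.
      At G: no right child.
      Visit G.
    At B: no right child.
    Visit B.
  Visit J.
At U: go right to V.
  At V: go left to T.
    T is a leaf — visit T.
  At V: no right child.
  Visit V.
Visit U.
Full post-order sequence: P, K, Z, E, G, B, J, T, V, U.

1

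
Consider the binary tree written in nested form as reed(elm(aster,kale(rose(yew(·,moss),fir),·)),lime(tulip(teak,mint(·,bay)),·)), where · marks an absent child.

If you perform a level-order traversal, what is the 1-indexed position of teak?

8

Level-order visits nodes level by level from the root, left to right within each level.
Level 0: reed
Level 1: elm, lime
Level 2: aster, kale, tulip
Level 3: rose, teak, mint
Level 4: yew, fir, bay
Level 5: moss
Full level-order sequence: reed, elm, lime, aster, kale, tulip, rose, teak, mint, yew, fir, bay, moss.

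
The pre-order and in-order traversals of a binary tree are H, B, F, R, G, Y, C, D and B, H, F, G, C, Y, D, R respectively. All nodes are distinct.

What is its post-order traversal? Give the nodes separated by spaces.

The first element of pre-order is the root; it splits in-order into left and right subtrees.
Root H: left subtree has 1 node {B}, right has 6 {F, G, C, Y, D, R}.
  Root F: left subtree has 0 nodes { }, right has 5 {G, C, Y, D, R}.
    Root R: left subtree has 4 nodes {G, C, Y, D}, right has 0 { }.
      Root G: left subtree has 0 nodes { }, right has 3 {C, Y, D}.
        Root Y: left subtree has 1 node {C}, right has 1 {D}.

B C D Y G R F H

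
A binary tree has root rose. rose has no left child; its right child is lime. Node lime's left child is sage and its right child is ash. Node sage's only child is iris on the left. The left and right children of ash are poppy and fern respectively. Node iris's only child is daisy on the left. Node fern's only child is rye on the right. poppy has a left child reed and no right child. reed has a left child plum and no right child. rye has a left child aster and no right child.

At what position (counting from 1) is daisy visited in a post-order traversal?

1

Post-order visits the left subtree, then the right subtree, then the node.
At rose: no left child.
At rose: go right to lime.
  At lime: go left to sage.
    At sage: go left to iris.
      At iris: go left to daisy.
        daisy is a leaf — visit daisy.
      At iris: no right child.
      Visit iris.
    At sage: no right child.
    Visit sage.
  At lime: go right to ash.
    At ash: go left to poppy.
      At poppy: go left to reed.
        At reed: go left to plum.
          plum is a leaf — visit plum.
        At reed: no right child.
        Visit reed.
      At poppy: no right child.
      Visit poppy.
    At ash: go right to fern.
      At fern: no left child.
      At fern: go right to rye.
        At rye: go left to aster.
          aster is a leaf — visit aster.
        At rye: no right child.
        Visit rye.
      Visit fern.
    Visit ash.
  Visit lime.
Visit rose.
Full post-order sequence: daisy, iris, sage, plum, reed, poppy, aster, rye, fern, ash, lime, rose.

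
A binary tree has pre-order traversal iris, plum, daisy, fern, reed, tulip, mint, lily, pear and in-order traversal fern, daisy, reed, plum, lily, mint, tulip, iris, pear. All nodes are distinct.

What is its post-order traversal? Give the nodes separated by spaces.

The first element of pre-order is the root; it splits in-order into left and right subtrees.
Root iris: left subtree has 7 nodes {fern, daisy, reed, plum, lily, mint, tulip}, right has 1 {pear}.
  Root plum: left subtree has 3 nodes {fern, daisy, reed}, right has 3 {lily, mint, tulip}.
    Root daisy: left subtree has 1 node {fern}, right has 1 {reed}.
    Root tulip: left subtree has 2 nodes {lily, mint}, right has 0 { }.
      Root mint: left subtree has 1 node {lily}, right has 0 { }.

fern reed daisy lily mint tulip plum pear iris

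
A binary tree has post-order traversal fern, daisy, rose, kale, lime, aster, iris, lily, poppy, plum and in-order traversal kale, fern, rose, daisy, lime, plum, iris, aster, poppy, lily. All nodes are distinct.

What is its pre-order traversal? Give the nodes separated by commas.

plum, lime, kale, rose, fern, daisy, poppy, iris, aster, lily

The last element of post-order is the root; it splits in-order into left and right subtrees.
Root plum: left subtree has 5 nodes {kale, fern, rose, daisy, lime}, right has 4 {iris, aster, poppy, lily}.
  Root lime: left subtree has 4 nodes {kale, fern, rose, daisy}, right has 0 { }.
    Root kale: left subtree has 0 nodes { }, right has 3 {fern, rose, daisy}.
      Root rose: left subtree has 1 node {fern}, right has 1 {daisy}.
  Root poppy: left subtree has 2 nodes {iris, aster}, right has 1 {lily}.
    Root iris: left subtree has 0 nodes { }, right has 1 {aster}.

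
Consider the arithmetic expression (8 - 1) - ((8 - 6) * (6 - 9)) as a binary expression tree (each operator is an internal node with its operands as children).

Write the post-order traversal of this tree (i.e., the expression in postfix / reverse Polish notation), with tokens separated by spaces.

Post-order on an expression tree gives postfix notation: for each operator, emit left operand, right operand, then the operator.

8 1 - 8 6 - 6 9 - * -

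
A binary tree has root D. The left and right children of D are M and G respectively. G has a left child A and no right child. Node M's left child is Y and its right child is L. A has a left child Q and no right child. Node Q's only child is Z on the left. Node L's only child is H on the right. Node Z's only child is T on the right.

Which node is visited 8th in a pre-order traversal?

Q

Pre-order visits the node, then its left subtree, then its right subtree.
Visit D.
At D: go left to M.
  Visit M.
  At M: go left to Y.
    Y is a leaf — visit Y.
  At M: go right to L.
    Visit L.
    At L: no left child.
    At L: go right to H.
      H is a leaf — visit H.
At D: go right to G.
  Visit G.
  At G: go left to A.
    Visit A.
    At A: go left to Q.
      Visit Q.
      At Q: go left to Z.
        Visit Z.
        At Z: no left child.
        At Z: go right to T.
          T is a leaf — visit T.
      At Q: no right child.
    At A: no right child.
  At G: no right child.
Full pre-order sequence: D, M, Y, L, H, G, A, Q, Z, T.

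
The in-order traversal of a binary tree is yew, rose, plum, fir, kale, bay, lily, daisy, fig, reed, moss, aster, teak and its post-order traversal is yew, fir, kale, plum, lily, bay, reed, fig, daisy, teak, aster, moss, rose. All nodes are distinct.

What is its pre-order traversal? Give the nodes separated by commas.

rose, yew, moss, daisy, bay, plum, kale, fir, lily, fig, reed, aster, teak

The last element of post-order is the root; it splits in-order into left and right subtrees.
Root rose: left subtree has 1 node {yew}, right has 11 {plum, fir, kale, bay, lily, daisy, fig, reed, moss, aster, teak}.
  Root moss: left subtree has 8 nodes {plum, fir, kale, bay, lily, daisy, fig, reed}, right has 2 {aster, teak}.
    Root daisy: left subtree has 5 nodes {plum, fir, kale, bay, lily}, right has 2 {fig, reed}.
      Root bay: left subtree has 3 nodes {plum, fir, kale}, right has 1 {lily}.
        Root plum: left subtree has 0 nodes { }, right has 2 {fir, kale}.
          Root kale: left subtree has 1 node {fir}, right has 0 { }.
      Root fig: left subtree has 0 nodes { }, right has 1 {reed}.
    Root aster: left subtree has 0 nodes { }, right has 1 {teak}.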